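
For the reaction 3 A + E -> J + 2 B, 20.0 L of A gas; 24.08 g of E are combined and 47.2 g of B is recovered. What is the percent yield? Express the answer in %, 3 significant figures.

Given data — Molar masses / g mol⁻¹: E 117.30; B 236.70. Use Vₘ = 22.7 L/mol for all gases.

48.6 %

n(A) = 20.00 / 22.7 = 0.8811 mol
n(E) = 24.08 / 117.30 = 0.2053 mol
n/ν for A = 0.8811/3 = 0.2937
n/ν for E = 0.2053/1 = 0.2053
Smallest n/ν is E → limiting reagent.
theoretical n(B) = (2/1) × 0.2053 = 0.4106 mol → 97.19 g
% yield = 47.2 / 97.19 × 100 = 48.56 %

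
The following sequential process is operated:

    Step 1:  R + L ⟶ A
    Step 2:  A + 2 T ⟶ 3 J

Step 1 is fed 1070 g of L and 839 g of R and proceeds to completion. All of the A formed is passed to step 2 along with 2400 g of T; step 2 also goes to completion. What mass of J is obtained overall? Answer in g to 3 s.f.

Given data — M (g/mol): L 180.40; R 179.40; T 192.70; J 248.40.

3490 g

Step 1:
n(L) = 1070 / 180.40 = 5.931 mol
n(R) = 839.0 / 179.40 = 4.677 mol
n/ν → L: 5.931, R: 4.677; R is limiting.
n(A) produced = (1/1) × 4.677 = 4.677 mol
Step 2:
n(A) available = 4.677 mol
n(T) = 2400 / 192.70 = 12.45 mol
n/ν → A: 4.677, T: 6.225; A is limiting.
n(J) = (3/1) × 4.677 = 14.03 mol
mass = 14.03 × 248.40 = 3485 g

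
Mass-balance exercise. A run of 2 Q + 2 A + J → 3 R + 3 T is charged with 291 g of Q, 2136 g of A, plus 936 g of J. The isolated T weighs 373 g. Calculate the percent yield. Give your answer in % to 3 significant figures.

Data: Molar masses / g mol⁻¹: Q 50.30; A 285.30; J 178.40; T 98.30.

n(Q) = 291.0 / 50.30 = 5.785 mol
n(A) = 2136 / 285.30 = 7.487 mol
n(J) = 936.0 / 178.40 = 5.247 mol
n/ν → Q: 2.893, A: 3.744, J: 5.247; Q is limiting.
theoretical n(T) = (3/2) × 5.785 = 8.678 mol → 853.0 g
% yield = 373 / 853.0 × 100 = 43.73 %

43.7 %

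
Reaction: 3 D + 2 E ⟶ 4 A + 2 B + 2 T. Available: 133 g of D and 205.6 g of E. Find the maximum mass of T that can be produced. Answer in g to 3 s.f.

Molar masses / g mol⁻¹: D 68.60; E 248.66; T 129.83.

n(D) = 133.0 / 68.60 = 1.939 mol
n(E) = 205.6 / 248.66 = 0.8268 mol
n/ν for D = 1.939/3 = 0.6463
n/ν for E = 0.8268/2 = 0.4134
Smallest n/ν is E → limiting reagent.
n(T) = (2/2) × 0.8268 = 0.8268 mol
mass = 0.8268 × 129.83 = 107.3 g

107 g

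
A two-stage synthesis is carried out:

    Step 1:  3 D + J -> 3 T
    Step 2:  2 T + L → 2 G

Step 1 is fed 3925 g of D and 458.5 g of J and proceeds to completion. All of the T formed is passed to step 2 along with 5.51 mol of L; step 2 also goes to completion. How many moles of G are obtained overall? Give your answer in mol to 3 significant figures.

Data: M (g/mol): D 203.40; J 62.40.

Step 1:
n(D) = 3925 / 203.40 = 19.30 mol
n(J) = 458.5 / 62.40 = 7.348 mol
n/ν for D = 19.30/3 = 6.433
n/ν for J = 7.348/1 = 7.348
Smallest n/ν is D → limiting reagent.
n(T) produced = (3/3) × 19.30 = 19.30 mol
Step 2:
n(T) available = 19.30 mol
n(L) = 5.510 mol
n/ν for T = 19.30/2 = 9.650
n/ν for L = 5.510/1 = 5.510
Smallest n/ν is L → limiting reagent.
n(G) = (2/1) × 5.510 = 11.02 mol

11.0 mol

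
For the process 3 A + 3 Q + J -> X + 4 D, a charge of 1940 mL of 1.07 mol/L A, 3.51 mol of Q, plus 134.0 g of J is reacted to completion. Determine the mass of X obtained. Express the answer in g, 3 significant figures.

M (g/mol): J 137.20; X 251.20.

n(A) = 1.07 × 1940/1000 = 2.076 mol
n(Q) = 3.510 mol
n(J) = 134.0 / 137.20 = 0.9767 mol
n/ν for A = 2.076/3 = 0.6920
n/ν for Q = 3.510/3 = 1.170
n/ν for J = 0.9767/1 = 0.9767
Smallest n/ν is A → limiting reagent.
n(X) = (1/3) × 2.076 = 0.6920 mol
mass = 0.6920 × 251.20 = 173.8 g

174 g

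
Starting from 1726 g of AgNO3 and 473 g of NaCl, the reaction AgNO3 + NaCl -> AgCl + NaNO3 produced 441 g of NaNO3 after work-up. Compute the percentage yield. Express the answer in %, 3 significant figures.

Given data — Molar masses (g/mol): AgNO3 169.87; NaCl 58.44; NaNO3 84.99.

64.1 %

n(AgNO3) = 1726 / 169.87 = 10.16 mol
n(NaCl) = 473.0 / 58.44 = 8.094 mol
n/ν for AgNO3 = 10.16/1 = 10.16
n/ν for NaCl = 8.094/1 = 8.094
Smallest n/ν is NaCl → limiting reagent.
theoretical n(NaNO3) = (1/1) × 8.094 = 8.094 mol → 687.9 g
% yield = 441 / 687.9 × 100 = 64.11 %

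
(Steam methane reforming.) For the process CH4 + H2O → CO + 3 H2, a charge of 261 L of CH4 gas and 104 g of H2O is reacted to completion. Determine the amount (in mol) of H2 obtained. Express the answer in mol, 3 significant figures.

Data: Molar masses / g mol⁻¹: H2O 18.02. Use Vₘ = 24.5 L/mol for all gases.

17.3 mol

n(CH4) = 261.0 / 24.5 = 10.65 mol
n(H2O) = 104.0 / 18.02 = 5.771 mol
n/ν for CH4 = 10.65/1 = 10.65
n/ν for H2O = 5.771/1 = 5.771
Smallest n/ν is H2O → limiting reagent.
n(H2) = (3/1) × 5.771 = 17.31 mol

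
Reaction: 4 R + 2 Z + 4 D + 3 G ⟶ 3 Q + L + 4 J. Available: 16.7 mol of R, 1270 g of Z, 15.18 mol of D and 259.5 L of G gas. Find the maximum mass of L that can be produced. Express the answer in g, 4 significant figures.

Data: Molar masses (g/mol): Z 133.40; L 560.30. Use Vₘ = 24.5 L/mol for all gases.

1978 g

n(R) = 16.70 mol
n(Z) = 1270 / 133.40 = 9.520 mol
n(D) = 15.18 mol
n(G) = 259.5 / 24.5 = 10.59 mol
n/ν for R = 16.70/4 = 4.175
n/ν for Z = 9.520/2 = 4.760
n/ν for D = 15.18/4 = 3.795
n/ν for G = 10.59/3 = 3.530
Smallest n/ν is G → limiting reagent.
n(L) = (1/3) × 10.59 = 3.530 mol
mass = 3.530 × 560.30 = 1978 g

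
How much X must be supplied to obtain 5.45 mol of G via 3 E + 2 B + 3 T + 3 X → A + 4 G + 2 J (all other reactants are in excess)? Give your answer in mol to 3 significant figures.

4.09 mol

n(G) = 5.450 mol
n(X) = (3/4) × 5.450 = 4.088 mol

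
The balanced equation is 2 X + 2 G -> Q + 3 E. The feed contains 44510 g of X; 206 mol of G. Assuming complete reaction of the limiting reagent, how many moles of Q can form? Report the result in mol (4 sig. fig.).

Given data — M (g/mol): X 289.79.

76.80 mol

n(X) = 44510 / 289.79 = 153.6 mol
n(G) = 206.0 mol
n/ν for X = 153.6/2 = 76.80
n/ν for G = 206.0/2 = 103.0
Smallest n/ν is X → limiting reagent.
n(Q) = (1/2) × 153.6 = 76.80 mol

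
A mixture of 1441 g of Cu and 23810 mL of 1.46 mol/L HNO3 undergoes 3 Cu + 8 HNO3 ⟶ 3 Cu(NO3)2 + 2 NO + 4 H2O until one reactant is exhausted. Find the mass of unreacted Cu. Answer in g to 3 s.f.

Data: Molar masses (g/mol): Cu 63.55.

613 g

n(Cu) = 1441 / 63.55 = 22.68 mol
n(HNO3) = 1.46 × 23810/1000 = 34.76 mol
n/ν → Cu: 7.560, HNO3: 4.345; HNO3 is limiting.
Cu consumed = (3/8) × 34.76 = 13.04 mol
Cu remaining = 22.68 − 13.04 = 9.640 mol
mass = 9.640 × 63.55 = 612.6 g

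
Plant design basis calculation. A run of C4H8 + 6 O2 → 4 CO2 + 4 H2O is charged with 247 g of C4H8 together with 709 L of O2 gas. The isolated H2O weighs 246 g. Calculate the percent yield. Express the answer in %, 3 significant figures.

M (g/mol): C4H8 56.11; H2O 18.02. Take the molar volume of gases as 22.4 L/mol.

77.5 %

n(C4H8) = 247.0 / 56.11 = 4.402 mol
n(O2) = 709.0 / 22.4 = 31.65 mol
n/ν for C4H8 = 4.402/1 = 4.402
n/ν for O2 = 31.65/6 = 5.275
Smallest n/ν is C4H8 → limiting reagent.
theoretical n(H2O) = (4/1) × 4.402 = 17.61 mol → 317.3 g
% yield = 246 / 317.3 × 100 = 77.53 %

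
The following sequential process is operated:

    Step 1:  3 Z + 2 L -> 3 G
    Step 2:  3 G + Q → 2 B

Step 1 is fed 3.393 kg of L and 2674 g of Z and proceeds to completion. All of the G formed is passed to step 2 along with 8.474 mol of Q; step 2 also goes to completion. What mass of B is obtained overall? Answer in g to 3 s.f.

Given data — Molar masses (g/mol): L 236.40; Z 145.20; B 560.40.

6880 g

Step 1:
n(L) = 3.393×1000 / 236.40 = 14.35 mol
n(Z) = 2674 / 145.20 = 18.42 mol
n/ν → L: 7.175, Z: 6.140; Z is limiting.
n(G) produced = (3/3) × 18.42 = 18.42 mol
Step 2:
n(G) available = 18.42 mol
n(Q) = 8.474 mol
n/ν → G: 6.140, Q: 8.474; G is limiting.
n(B) = (2/3) × 18.42 = 12.28 mol
mass = 12.28 × 560.40 = 6882 g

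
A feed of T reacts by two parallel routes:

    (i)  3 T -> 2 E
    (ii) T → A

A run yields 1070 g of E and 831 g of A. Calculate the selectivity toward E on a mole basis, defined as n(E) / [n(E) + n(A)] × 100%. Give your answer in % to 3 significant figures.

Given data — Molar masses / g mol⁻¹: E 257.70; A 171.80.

n(E) = 1070 / 257.70 = 4.152 mol
n(A) = 831 / 171.80 = 4.837 mol
selectivity = 4.152/(4.152+4.837) × 100 = 46.19 %

46.2 %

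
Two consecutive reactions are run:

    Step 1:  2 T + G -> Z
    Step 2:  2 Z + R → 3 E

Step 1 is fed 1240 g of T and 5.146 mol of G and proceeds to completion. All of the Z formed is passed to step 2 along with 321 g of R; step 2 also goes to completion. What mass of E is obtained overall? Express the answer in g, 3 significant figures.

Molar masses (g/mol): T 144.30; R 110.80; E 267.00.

1720 g

Step 1:
n(T) = 1240 / 144.30 = 8.593 mol
n(G) = 5.146 mol
n/ν for T = 8.593/2 = 4.297
n/ν for G = 5.146/1 = 5.146
Smallest n/ν is T → limiting reagent.
n(Z) produced = (1/2) × 8.593 = 4.297 mol
Step 2:
n(Z) available = 4.297 mol
n(R) = 321.0 / 110.80 = 2.897 mol
n/ν for Z = 4.297/2 = 2.149
n/ν for R = 2.897/1 = 2.897
Smallest n/ν is Z → limiting reagent.
n(E) = (3/2) × 4.297 = 6.446 mol
mass = 6.446 × 267.00 = 1721 g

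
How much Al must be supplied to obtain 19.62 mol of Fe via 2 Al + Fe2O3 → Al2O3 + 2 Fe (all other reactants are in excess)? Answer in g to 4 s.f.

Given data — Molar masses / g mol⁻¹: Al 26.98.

n(Fe) = 19.62 mol
n(Al) = (2/2) × 19.62 = 19.62 mol
mass = 19.62 × 26.98 = 529.3 g

529.3 g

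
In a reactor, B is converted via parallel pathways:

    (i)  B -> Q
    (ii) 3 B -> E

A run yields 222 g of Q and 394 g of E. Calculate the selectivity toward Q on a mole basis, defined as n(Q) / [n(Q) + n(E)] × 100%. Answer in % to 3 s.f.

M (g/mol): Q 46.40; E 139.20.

62.8 %

n(Q) = 222 / 46.40 = 4.784 mol
n(E) = 394 / 139.20 = 2.830 mol
selectivity = 4.784/(4.784+2.830) × 100 = 62.83 %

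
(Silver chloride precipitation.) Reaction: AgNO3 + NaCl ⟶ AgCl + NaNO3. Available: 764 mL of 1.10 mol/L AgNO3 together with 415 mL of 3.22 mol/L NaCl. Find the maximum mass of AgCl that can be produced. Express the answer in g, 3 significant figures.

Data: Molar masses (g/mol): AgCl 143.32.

n(AgNO3) = 1.10 × 764.0/1000 = 0.8404 mol
n(NaCl) = 3.22 × 415.0/1000 = 1.336 mol
n/ν → AgNO3: 0.8404, NaCl: 1.336; AgNO3 is limiting.
n(AgCl) = (1/1) × 0.8404 = 0.8404 mol
mass = 0.8404 × 143.32 = 120.4 g

120 g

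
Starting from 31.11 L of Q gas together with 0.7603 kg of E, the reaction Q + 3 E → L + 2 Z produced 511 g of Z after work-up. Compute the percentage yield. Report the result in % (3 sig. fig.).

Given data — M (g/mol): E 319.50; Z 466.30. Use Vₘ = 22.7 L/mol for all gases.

n(Q) = 31.11 / 22.7 = 1.370 mol
n(E) = 0.7603×1000 / 319.50 = 2.380 mol
n/ν for Q = 1.370/1 = 1.370
n/ν for E = 2.380/3 = 0.7933
Smallest n/ν is E → limiting reagent.
theoretical n(Z) = (2/3) × 2.380 = 1.587 mol → 740.0 g
% yield = 511 / 740.0 × 100 = 69.05 %

69.1 %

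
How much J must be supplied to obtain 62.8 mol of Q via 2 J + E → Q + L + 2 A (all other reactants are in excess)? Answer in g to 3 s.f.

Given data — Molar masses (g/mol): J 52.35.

6580 g

n(Q) = 62.80 mol
n(J) = (2/1) × 62.80 = 125.6 mol
mass = 125.6 × 52.35 = 6575 g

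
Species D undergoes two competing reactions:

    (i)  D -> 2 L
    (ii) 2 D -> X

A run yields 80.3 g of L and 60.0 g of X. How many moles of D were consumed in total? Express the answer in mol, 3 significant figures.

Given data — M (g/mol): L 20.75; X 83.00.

n(L) = 80.3 / 20.75 = 3.870 mol
n(X) = 60.0 / 83.00 = 0.7229 mol
n(D) via (i) = (1/2)×3.870 = 1.935 mol
n(D) via (ii) = (2/1)×0.7229 = 1.446 mol
total n(D) = 1.935 + 1.446 = 3.381 mol

3.38 mol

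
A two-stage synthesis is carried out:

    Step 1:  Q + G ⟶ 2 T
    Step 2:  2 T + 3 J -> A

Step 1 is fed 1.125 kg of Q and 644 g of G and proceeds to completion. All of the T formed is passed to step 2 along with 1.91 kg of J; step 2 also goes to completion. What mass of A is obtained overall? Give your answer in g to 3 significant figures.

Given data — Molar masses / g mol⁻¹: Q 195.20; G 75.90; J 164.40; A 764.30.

2960 g

Step 1:
n(Q) = 1.125×1000 / 195.20 = 5.763 mol
n(G) = 644.0 / 75.90 = 8.485 mol
n/ν for Q = 5.763/1 = 5.763
n/ν for G = 8.485/1 = 8.485
Smallest n/ν is Q → limiting reagent.
n(T) produced = (2/1) × 5.763 = 11.53 mol
Step 2:
n(T) available = 11.53 mol
n(J) = 1.910×1000 / 164.40 = 11.62 mol
n/ν for T = 11.53/2 = 5.765
n/ν for J = 11.62/3 = 3.873
Smallest n/ν is J → limiting reagent.
n(A) = (1/3) × 11.62 = 3.873 mol
mass = 3.873 × 764.30 = 2960 g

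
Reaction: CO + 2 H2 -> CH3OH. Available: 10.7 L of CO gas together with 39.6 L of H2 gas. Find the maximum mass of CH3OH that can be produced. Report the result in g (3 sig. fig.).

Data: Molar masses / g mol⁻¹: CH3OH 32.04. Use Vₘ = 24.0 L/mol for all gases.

n(CO) = 10.70 / 24.0 = 0.4458 mol
n(H2) = 39.60 / 24.0 = 1.650 mol
n/ν for CO = 0.4458/1 = 0.4458
n/ν for H2 = 1.650/2 = 0.8250
Smallest n/ν is CO → limiting reagent.
n(CH3OH) = (1/1) × 0.4458 = 0.4458 mol
mass = 0.4458 × 32.04 = 14.28 g

14.3 g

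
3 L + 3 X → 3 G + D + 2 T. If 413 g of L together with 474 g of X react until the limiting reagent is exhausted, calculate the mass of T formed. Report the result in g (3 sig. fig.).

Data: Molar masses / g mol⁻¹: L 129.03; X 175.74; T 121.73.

n(L) = 413.0 / 129.03 = 3.201 mol
n(X) = 474.0 / 175.74 = 2.697 mol
n/ν for L = 3.201/3 = 1.067
n/ν for X = 2.697/3 = 0.8990
Smallest n/ν is X → limiting reagent.
n(T) = (2/3) × 2.697 = 1.798 mol
mass = 1.798 × 121.73 = 218.9 g

219 g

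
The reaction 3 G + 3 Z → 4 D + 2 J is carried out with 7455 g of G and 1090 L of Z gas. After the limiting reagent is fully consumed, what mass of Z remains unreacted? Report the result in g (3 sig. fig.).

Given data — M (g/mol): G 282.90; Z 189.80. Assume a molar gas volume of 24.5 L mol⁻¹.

3440 g

n(G) = 7455 / 282.90 = 26.35 mol
n(Z) = 1090 / 24.5 = 44.49 mol
n/ν → G: 8.783, Z: 14.83; G is limiting.
Z consumed = (3/3) × 26.35 = 26.35 mol
Z remaining = 44.49 − 26.35 = 18.14 mol
mass = 18.14 × 189.80 = 3443 g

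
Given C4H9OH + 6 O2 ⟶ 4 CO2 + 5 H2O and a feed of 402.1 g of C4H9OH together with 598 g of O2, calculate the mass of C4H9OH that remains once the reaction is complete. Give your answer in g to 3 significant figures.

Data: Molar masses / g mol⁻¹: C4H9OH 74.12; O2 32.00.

n(C4H9OH) = 402.1 / 74.12 = 5.425 mol
n(O2) = 598.0 / 32.00 = 18.69 mol
n/ν → C4H9OH: 5.425, O2: 3.115; O2 is limiting.
C4H9OH consumed = (1/6) × 18.69 = 3.115 mol
C4H9OH remaining = 5.425 − 3.115 = 2.310 mol
mass = 2.310 × 74.12 = 171.2 g

171 g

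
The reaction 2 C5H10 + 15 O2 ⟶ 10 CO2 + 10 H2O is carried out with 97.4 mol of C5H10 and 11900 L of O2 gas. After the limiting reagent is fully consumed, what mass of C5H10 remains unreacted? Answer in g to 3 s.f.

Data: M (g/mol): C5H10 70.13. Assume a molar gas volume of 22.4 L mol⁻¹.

n(C5H10) = 97.40 mol
n(O2) = 11900 / 22.4 = 531.3 mol
n/ν for C5H10 = 97.40/2 = 48.70
n/ν for O2 = 531.3/15 = 35.42
Smallest n/ν is O2 → limiting reagent.
C5H10 consumed = (2/15) × 531.3 = 70.84 mol
C5H10 remaining = 97.40 − 70.84 = 26.56 mol
mass = 26.56 × 70.13 = 1863 g

1860 g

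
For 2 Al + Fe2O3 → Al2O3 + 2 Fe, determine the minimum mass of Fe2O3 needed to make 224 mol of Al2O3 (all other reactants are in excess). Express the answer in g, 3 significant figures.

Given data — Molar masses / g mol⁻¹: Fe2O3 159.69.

n(Al2O3) = 224.0 mol
n(Fe2O3) = (1/1) × 224.0 = 224.0 mol
mass = 224.0 × 159.69 = 35770 g

35800 g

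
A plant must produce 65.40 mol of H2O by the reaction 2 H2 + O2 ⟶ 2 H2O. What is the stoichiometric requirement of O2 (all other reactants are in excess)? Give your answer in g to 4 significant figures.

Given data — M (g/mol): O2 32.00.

n(H2O) = 65.40 mol
n(O2) = (1/2) × 65.40 = 32.70 mol
mass = 32.70 × 32.00 = 1046 g

1046 g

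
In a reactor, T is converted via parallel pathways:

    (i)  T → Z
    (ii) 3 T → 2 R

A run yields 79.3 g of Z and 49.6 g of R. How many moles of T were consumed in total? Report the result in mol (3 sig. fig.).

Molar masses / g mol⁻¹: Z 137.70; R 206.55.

n(Z) = 79.3 / 137.70 = 0.5759 mol
n(R) = 49.6 / 206.55 = 0.2401 mol
n(T) via (i) = (1/1)×0.5759 = 0.5759 mol
n(T) via (ii) = (3/2)×0.2401 = 0.3602 mol
total n(T) = 0.5759 + 0.3602 = 0.9361 mol

0.936 mol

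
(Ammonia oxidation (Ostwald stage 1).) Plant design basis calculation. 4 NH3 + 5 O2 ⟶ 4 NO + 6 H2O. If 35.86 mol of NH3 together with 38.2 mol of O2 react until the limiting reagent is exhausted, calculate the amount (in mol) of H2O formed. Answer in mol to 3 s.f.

45.8 mol

n(NH3) = 35.86 mol
n(O2) = 38.20 mol
n/ν for NH3 = 35.86/4 = 8.965
n/ν for O2 = 38.20/5 = 7.640
Smallest n/ν is O2 → limiting reagent.
n(H2O) = (6/5) × 38.20 = 45.84 mol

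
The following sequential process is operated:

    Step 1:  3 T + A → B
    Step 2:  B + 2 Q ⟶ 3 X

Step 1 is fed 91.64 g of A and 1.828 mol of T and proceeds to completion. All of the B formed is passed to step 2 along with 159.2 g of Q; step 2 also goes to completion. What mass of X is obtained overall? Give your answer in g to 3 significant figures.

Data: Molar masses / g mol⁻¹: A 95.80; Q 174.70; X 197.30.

Step 1:
n(A) = 91.64 / 95.80 = 0.9566 mol
n(T) = 1.828 mol
n/ν for A = 0.9566/1 = 0.9566
n/ν for T = 1.828/3 = 0.6093
Smallest n/ν is T → limiting reagent.
n(B) produced = (1/3) × 1.828 = 0.6093 mol
Step 2:
n(B) available = 0.6093 mol
n(Q) = 159.2 / 174.70 = 0.9113 mol
n/ν for B = 0.6093/1 = 0.6093
n/ν for Q = 0.9113/2 = 0.4557
Smallest n/ν is Q → limiting reagent.
n(X) = (3/2) × 0.9113 = 1.367 mol
mass = 1.367 × 197.30 = 269.7 g

270 g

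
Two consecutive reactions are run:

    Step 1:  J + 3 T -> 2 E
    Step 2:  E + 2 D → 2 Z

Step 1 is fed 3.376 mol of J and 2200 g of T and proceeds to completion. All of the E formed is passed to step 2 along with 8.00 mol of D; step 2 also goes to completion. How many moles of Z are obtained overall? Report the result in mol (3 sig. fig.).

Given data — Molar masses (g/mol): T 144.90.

8.00 mol

Step 1:
n(J) = 3.376 mol
n(T) = 2200 / 144.90 = 15.18 mol
n/ν → J: 3.376, T: 5.060; J is limiting.
n(E) produced = (2/1) × 3.376 = 6.752 mol
Step 2:
n(E) available = 6.752 mol
n(D) = 8.000 mol
n/ν → E: 6.752, D: 4.000; D is limiting.
n(Z) = (2/2) × 8.000 = 8.000 mol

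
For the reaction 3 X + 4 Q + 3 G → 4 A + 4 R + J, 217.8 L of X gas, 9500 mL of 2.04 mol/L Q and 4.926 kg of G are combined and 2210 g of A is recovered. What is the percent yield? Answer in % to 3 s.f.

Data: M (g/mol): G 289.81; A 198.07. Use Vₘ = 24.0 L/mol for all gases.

n(X) = 217.8 / 24.0 = 9.075 mol
n(Q) = 2.04 × 9500/1000 = 19.38 mol
n(G) = 4.926×1000 / 289.81 = 17.00 mol
n/ν for X = 9.075/3 = 3.025
n/ν for Q = 19.38/4 = 4.845
n/ν for G = 17.00/3 = 5.667
Smallest n/ν is X → limiting reagent.
theoretical n(A) = (4/3) × 9.075 = 12.10 mol → 2397 g
% yield = 2210 / 2397 × 100 = 92.20 %

92.2 %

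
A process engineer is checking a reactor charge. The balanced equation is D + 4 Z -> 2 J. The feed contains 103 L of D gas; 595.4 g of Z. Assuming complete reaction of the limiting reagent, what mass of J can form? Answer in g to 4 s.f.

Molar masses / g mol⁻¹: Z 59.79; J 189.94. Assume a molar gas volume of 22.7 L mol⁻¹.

n(D) = 103.0 / 22.7 = 4.537 mol
n(Z) = 595.4 / 59.79 = 9.958 mol
n/ν for D = 4.537/1 = 4.537
n/ν for Z = 9.958/4 = 2.490
Smallest n/ν is Z → limiting reagent.
n(J) = (2/4) × 9.958 = 4.979 mol
mass = 4.979 × 189.94 = 945.7 g

945.7 g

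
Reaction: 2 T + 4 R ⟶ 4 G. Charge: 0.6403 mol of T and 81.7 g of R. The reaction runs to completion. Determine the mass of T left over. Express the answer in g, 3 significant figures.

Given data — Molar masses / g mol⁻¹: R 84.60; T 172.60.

27.2 g

n(T) = 0.6403 mol
n(R) = 81.70 / 84.60 = 0.9657 mol
n/ν for T = 0.6403/2 = 0.3202
n/ν for R = 0.9657/4 = 0.2414
Smallest n/ν is R → limiting reagent.
T consumed = (2/4) × 0.9657 = 0.4829 mol
T remaining = 0.6403 − 0.4829 = 0.1574 mol
mass = 0.1574 × 172.60 = 27.17 g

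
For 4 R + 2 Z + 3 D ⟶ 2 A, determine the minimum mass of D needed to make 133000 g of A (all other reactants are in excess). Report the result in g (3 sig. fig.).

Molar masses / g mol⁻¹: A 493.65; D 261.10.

106000 g

n(A) = 133000 / 493.65 = 269.4 mol
n(D) = (3/2) × 269.4 = 404.1 mol
mass = 404.1 × 261.10 = 105500 g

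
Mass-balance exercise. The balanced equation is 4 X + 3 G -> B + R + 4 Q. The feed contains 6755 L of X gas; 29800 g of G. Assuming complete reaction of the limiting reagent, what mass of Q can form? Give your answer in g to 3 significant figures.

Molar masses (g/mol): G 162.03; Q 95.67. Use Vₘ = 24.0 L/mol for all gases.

23500 g

n(X) = 6755 / 24.0 = 281.5 mol
n(G) = 29800 / 162.03 = 183.9 mol
n/ν → X: 70.38, G: 61.30; G is limiting.
n(Q) = (4/3) × 183.9 = 245.2 mol
mass = 245.2 × 95.67 = 23460 g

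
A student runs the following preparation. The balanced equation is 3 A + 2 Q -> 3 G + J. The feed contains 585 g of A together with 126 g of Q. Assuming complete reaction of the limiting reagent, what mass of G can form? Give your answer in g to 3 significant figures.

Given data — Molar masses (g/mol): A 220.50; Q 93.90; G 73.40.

n(A) = 585.0 / 220.50 = 2.653 mol
n(Q) = 126.0 / 93.90 = 1.342 mol
n/ν → A: 0.8843, Q: 0.6710; Q is limiting.
n(G) = (3/2) × 1.342 = 2.013 mol
mass = 2.013 × 73.40 = 147.8 g

148 g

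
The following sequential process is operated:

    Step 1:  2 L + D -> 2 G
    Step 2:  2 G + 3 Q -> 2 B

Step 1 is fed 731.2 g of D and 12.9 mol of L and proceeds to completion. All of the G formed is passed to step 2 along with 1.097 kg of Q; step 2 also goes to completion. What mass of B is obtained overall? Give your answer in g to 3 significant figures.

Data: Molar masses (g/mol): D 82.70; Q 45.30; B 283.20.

3650 g

Step 1:
n(D) = 731.2 / 82.70 = 8.842 mol
n(L) = 12.90 mol
n/ν for D = 8.842/1 = 8.842
n/ν for L = 12.90/2 = 6.450
Smallest n/ν is L → limiting reagent.
n(G) produced = (2/2) × 12.90 = 12.90 mol
Step 2:
n(G) available = 12.90 mol
n(Q) = 1.097×1000 / 45.30 = 24.22 mol
n/ν for G = 12.90/2 = 6.450
n/ν for Q = 24.22/3 = 8.073
Smallest n/ν is G → limiting reagent.
n(B) = (2/2) × 12.90 = 12.90 mol
mass = 12.90 × 283.20 = 3653 g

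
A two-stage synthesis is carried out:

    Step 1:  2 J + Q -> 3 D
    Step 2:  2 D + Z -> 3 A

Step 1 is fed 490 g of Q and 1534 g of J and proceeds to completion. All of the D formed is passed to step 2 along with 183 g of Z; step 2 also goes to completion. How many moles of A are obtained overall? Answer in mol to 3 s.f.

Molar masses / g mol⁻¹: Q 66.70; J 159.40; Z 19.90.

21.7 mol

Step 1:
n(Q) = 490.0 / 66.70 = 7.346 mol
n(J) = 1534 / 159.40 = 9.624 mol
n/ν → Q: 7.346, J: 4.812; J is limiting.
n(D) produced = (3/2) × 9.624 = 14.44 mol
Step 2:
n(D) available = 14.44 mol
n(Z) = 183.0 / 19.90 = 9.196 mol
n/ν → D: 7.220, Z: 9.196; D is limiting.
n(A) = (3/2) × 14.44 = 21.66 mol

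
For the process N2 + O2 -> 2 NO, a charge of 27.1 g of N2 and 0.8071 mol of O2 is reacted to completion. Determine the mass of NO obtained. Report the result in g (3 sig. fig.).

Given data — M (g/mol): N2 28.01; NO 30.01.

n(N2) = 27.10 / 28.01 = 0.9675 mol
n(O2) = 0.8071 mol
n/ν for N2 = 0.9675/1 = 0.9675
n/ν for O2 = 0.8071/1 = 0.8071
Smallest n/ν is O2 → limiting reagent.
n(NO) = (2/1) × 0.8071 = 1.614 mol
mass = 1.614 × 30.01 = 48.44 g

48.4 g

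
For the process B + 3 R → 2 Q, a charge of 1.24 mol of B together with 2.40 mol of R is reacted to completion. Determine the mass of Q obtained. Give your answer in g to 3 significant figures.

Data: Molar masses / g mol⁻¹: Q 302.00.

483 g

n(B) = 1.240 mol
n(R) = 2.400 mol
n/ν → B: 1.240, R: 0.8000; R is limiting.
n(Q) = (2/3) × 2.400 = 1.600 mol
mass = 1.600 × 302.00 = 483.2 g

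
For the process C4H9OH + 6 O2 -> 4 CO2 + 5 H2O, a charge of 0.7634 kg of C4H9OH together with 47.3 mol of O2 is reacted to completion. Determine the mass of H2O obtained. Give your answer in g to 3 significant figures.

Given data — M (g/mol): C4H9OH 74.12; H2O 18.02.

710 g

n(C4H9OH) = 0.7634×1000 / 74.12 = 10.30 mol
n(O2) = 47.30 mol
n/ν for C4H9OH = 10.30/1 = 10.30
n/ν for O2 = 47.30/6 = 7.883
Smallest n/ν is O2 → limiting reagent.
n(H2O) = (5/6) × 47.30 = 39.42 mol
mass = 39.42 × 18.02 = 710.3 g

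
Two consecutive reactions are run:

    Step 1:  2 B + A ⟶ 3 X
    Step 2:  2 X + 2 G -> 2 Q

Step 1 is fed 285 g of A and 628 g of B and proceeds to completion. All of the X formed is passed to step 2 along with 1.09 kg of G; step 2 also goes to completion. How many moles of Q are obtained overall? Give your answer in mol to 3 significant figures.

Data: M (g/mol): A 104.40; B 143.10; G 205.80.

5.30 mol

Step 1:
n(A) = 285.0 / 104.40 = 2.730 mol
n(B) = 628.0 / 143.10 = 4.389 mol
n/ν for A = 2.730/1 = 2.730
n/ν for B = 4.389/2 = 2.195
Smallest n/ν is B → limiting reagent.
n(X) produced = (3/2) × 4.389 = 6.584 mol
Step 2:
n(X) available = 6.584 mol
n(G) = 1.090×1000 / 205.80 = 5.296 mol
n/ν for X = 6.584/2 = 3.292
n/ν for G = 5.296/2 = 2.648
Smallest n/ν is G → limiting reagent.
n(Q) = (2/2) × 5.296 = 5.296 mol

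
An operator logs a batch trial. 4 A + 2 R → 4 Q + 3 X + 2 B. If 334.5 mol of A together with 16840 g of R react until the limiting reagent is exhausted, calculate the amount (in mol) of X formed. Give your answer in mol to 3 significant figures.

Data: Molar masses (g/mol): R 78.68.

n(A) = 334.5 mol
n(R) = 16840 / 78.68 = 214.0 mol
n/ν for A = 334.5/4 = 83.63
n/ν for R = 214.0/2 = 107.0
Smallest n/ν is A → limiting reagent.
n(X) = (3/4) × 334.5 = 250.9 mol

251 mol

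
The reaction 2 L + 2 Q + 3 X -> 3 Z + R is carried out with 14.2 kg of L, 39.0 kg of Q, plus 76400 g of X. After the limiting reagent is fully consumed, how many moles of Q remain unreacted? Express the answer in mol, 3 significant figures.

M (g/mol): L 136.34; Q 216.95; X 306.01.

75.6 mol

n(L) = 14.20×1000 / 136.34 = 104.2 mol
n(Q) = 39.00×1000 / 216.95 = 179.8 mol
n(X) = 76400 / 306.01 = 249.7 mol
n/ν for L = 104.2/2 = 52.10
n/ν for Q = 179.8/2 = 89.90
n/ν for X = 249.7/3 = 83.23
Smallest n/ν is L → limiting reagent.
Q consumed = (2/2) × 104.2 = 104.2 mol
Q remaining = 179.8 − 104.2 = 75.60 mol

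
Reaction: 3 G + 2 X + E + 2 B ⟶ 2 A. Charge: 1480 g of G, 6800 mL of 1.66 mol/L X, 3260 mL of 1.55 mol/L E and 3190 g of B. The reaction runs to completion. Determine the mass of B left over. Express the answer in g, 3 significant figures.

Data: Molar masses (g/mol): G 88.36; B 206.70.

n(G) = 1480 / 88.36 = 16.75 mol
n(X) = 1.66 × 6800/1000 = 11.29 mol
n(E) = 1.55 × 3260/1000 = 5.053 mol
n(B) = 3190 / 206.70 = 15.43 mol
n/ν → G: 5.583, X: 5.645, E: 5.053, B: 7.715; E is limiting.
B consumed = (2/1) × 5.053 = 10.11 mol
B remaining = 15.43 − 10.11 = 5.320 mol
mass = 5.320 × 206.70 = 1100 g

1100 g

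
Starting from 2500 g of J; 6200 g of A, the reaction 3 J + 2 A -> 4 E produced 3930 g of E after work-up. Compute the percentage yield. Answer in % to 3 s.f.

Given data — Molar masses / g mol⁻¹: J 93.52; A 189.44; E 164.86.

66.9 %

n(J) = 2500 / 93.52 = 26.73 mol
n(A) = 6200 / 189.44 = 32.73 mol
n/ν for J = 26.73/3 = 8.910
n/ν for A = 32.73/2 = 16.37
Smallest n/ν is J → limiting reagent.
theoretical n(E) = (4/3) × 26.73 = 35.64 mol → 5876 g
% yield = 3930 / 5876 × 100 = 66.88 %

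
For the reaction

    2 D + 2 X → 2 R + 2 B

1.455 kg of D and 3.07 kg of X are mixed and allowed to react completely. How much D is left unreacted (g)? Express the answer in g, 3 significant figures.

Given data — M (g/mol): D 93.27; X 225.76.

n(D) = 1.455×1000 / 93.27 = 15.60 mol
n(X) = 3.070×1000 / 225.76 = 13.60 mol
n/ν for D = 15.60/2 = 7.800
n/ν for X = 13.60/2 = 6.800
Smallest n/ν is X → limiting reagent.
D consumed = (2/2) × 13.60 = 13.60 mol
D remaining = 15.60 − 13.60 = 2.000 mol
mass = 2.000 × 93.27 = 186.5 g

187 g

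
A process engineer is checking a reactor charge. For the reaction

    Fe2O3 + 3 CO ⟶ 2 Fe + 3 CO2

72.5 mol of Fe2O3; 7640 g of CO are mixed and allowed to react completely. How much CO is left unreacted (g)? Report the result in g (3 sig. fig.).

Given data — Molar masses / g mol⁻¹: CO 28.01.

1550 g

n(Fe2O3) = 72.50 mol
n(CO) = 7640 / 28.01 = 272.8 mol
n/ν for Fe2O3 = 72.50/1 = 72.50
n/ν for CO = 272.8/3 = 90.93
Smallest n/ν is Fe2O3 → limiting reagent.
CO consumed = (3/1) × 72.50 = 217.5 mol
CO remaining = 272.8 − 217.5 = 55.30 mol
mass = 55.30 × 28.01 = 1549 g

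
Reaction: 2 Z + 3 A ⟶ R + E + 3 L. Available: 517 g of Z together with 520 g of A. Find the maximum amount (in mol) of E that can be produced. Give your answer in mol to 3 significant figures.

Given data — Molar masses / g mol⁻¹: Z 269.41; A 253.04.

n(Z) = 517.0 / 269.41 = 1.919 mol
n(A) = 520.0 / 253.04 = 2.055 mol
n/ν → Z: 0.9595, A: 0.6850; A is limiting.
n(E) = (1/3) × 2.055 = 0.6850 mol

0.685 mol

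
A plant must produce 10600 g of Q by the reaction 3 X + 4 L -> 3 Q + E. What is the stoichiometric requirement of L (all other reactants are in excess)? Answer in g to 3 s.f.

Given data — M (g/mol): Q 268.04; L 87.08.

n(Q) = 10600 / 268.04 = 39.55 mol
n(L) = (4/3) × 39.55 = 52.73 mol
mass = 52.73 × 87.08 = 4592 g

4590 g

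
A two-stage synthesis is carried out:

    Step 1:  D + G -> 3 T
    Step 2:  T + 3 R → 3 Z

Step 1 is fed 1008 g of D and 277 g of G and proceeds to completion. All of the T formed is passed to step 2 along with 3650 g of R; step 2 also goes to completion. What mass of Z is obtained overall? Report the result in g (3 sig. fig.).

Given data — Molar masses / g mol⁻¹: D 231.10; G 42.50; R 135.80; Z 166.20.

Step 1:
n(D) = 1008 / 231.10 = 4.362 mol
n(G) = 277.0 / 42.50 = 6.518 mol
n/ν for D = 4.362/1 = 4.362
n/ν for G = 6.518/1 = 6.518
Smallest n/ν is D → limiting reagent.
n(T) produced = (3/1) × 4.362 = 13.09 mol
Step 2:
n(T) available = 13.09 mol
n(R) = 3650 / 135.80 = 26.88 mol
n/ν for T = 13.09/1 = 13.09
n/ν for R = 26.88/3 = 8.960
Smallest n/ν is R → limiting reagent.
n(Z) = (3/3) × 26.88 = 26.88 mol
mass = 26.88 × 166.20 = 4467 g

4470 g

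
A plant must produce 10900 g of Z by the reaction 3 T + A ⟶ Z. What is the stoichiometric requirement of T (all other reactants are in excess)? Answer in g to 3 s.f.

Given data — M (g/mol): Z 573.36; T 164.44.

9380 g

n(Z) = 10900 / 573.36 = 19.01 mol
n(T) = (3/1) × 19.01 = 57.03 mol
mass = 57.03 × 164.44 = 9378 g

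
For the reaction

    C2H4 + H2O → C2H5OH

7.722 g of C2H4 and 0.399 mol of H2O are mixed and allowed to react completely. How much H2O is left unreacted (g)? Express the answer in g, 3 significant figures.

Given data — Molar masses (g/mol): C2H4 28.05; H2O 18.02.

n(C2H4) = 7.722 / 28.05 = 0.2753 mol
n(H2O) = 0.3990 mol
n/ν → C2H4: 0.2753, H2O: 0.3990; C2H4 is limiting.
H2O consumed = (1/1) × 0.2753 = 0.2753 mol
H2O remaining = 0.3990 − 0.2753 = 0.1237 mol
mass = 0.1237 × 18.02 = 2.229 g

2.23 g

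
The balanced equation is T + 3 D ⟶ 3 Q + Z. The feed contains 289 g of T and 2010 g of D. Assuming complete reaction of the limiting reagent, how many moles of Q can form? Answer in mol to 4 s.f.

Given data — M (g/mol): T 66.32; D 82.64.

n(T) = 289.0 / 66.32 = 4.358 mol
n(D) = 2010 / 82.64 = 24.32 mol
n/ν for T = 4.358/1 = 4.358
n/ν for D = 24.32/3 = 8.107
Smallest n/ν is T → limiting reagent.
n(Q) = (3/1) × 4.358 = 13.07 mol

13.07 mol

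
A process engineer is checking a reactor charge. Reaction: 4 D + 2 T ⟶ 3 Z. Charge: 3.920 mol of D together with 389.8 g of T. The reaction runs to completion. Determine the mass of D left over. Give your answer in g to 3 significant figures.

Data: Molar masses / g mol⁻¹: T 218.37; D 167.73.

58.7 g

n(D) = 3.920 mol
n(T) = 389.8 / 218.37 = 1.785 mol
n/ν → D: 0.9800, T: 0.8925; T is limiting.
D consumed = (4/2) × 1.785 = 3.570 mol
D remaining = 3.920 − 3.570 = 0.3500 mol
mass = 0.3500 × 167.73 = 58.71 g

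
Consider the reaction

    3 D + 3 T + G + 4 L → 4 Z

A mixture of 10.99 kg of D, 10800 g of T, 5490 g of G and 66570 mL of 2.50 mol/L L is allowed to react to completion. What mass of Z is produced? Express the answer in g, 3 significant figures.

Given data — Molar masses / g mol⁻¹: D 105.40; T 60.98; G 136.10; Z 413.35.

57500 g

n(D) = 10.99×1000 / 105.40 = 104.3 mol
n(T) = 10800 / 60.98 = 177.1 mol
n(G) = 5490 / 136.10 = 40.34 mol
n(L) = 2.50 × 66570/1000 = 166.4 mol
n/ν for D = 104.3/3 = 34.77
n/ν for T = 177.1/3 = 59.03
n/ν for G = 40.34/1 = 40.34
n/ν for L = 166.4/4 = 41.60
Smallest n/ν is D → limiting reagent.
n(Z) = (4/3) × 104.3 = 139.1 mol
mass = 139.1 × 413.35 = 57500 g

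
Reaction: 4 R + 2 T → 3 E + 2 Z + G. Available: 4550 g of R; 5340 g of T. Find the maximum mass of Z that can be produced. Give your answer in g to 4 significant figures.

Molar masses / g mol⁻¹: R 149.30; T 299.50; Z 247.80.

n(R) = 4550 / 149.30 = 30.48 mol
n(T) = 5340 / 299.50 = 17.83 mol
n/ν → R: 7.620, T: 8.915; R is limiting.
n(Z) = (2/4) × 30.48 = 15.24 mol
mass = 15.24 × 247.80 = 3776 g

3776 g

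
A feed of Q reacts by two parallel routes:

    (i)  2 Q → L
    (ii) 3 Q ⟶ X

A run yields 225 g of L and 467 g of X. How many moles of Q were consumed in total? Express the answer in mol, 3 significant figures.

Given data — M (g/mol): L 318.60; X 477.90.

4.34 mol

n(L) = 225 / 318.60 = 0.7062 mol
n(X) = 467 / 477.90 = 0.9772 mol
n(Q) via (i) = (2/1)×0.7062 = 1.412 mol
n(Q) via (ii) = (3/1)×0.9772 = 2.932 mol
total n(Q) = 1.412 + 2.932 = 4.344 mol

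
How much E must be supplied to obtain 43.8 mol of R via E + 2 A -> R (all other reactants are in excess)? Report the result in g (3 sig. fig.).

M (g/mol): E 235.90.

n(R) = 43.80 mol
n(E) = (1/1) × 43.80 = 43.80 mol
mass = 43.80 × 235.90 = 10330 g

10300 g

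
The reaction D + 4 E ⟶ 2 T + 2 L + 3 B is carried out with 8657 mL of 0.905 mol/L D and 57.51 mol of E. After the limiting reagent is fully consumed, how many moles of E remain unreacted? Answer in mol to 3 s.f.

n(D) = 0.905 × 8657/1000 = 7.835 mol
n(E) = 57.51 mol
n/ν for D = 7.835/1 = 7.835
n/ν for E = 57.51/4 = 14.38
Smallest n/ν is D → limiting reagent.
E consumed = (4/1) × 7.835 = 31.34 mol
E remaining = 57.51 − 31.34 = 26.17 mol

26.2 mol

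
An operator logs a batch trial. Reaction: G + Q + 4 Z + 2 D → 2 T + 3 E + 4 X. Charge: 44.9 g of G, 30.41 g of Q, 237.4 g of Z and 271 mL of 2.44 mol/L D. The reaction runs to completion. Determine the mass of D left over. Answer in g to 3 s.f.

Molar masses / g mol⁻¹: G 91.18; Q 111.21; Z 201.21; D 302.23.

n(G) = 44.90 / 91.18 = 0.4924 mol
n(Q) = 30.41 / 111.21 = 0.2734 mol
n(Z) = 237.4 / 201.21 = 1.180 mol
n(D) = 2.44 × 271.0/1000 = 0.6612 mol
n/ν for G = 0.4924/1 = 0.4924
n/ν for Q = 0.2734/1 = 0.2734
n/ν for Z = 1.180/4 = 0.2950
n/ν for D = 0.6612/2 = 0.3306
Smallest n/ν is Q → limiting reagent.
D consumed = (2/1) × 0.2734 = 0.5468 mol
D remaining = 0.6612 − 0.5468 = 0.1144 mol
mass = 0.1144 × 302.23 = 34.58 g

34.6 g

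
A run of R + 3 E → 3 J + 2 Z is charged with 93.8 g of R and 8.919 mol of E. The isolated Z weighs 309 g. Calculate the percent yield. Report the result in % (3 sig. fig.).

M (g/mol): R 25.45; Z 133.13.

39.0 %

n(R) = 93.80 / 25.45 = 3.686 mol
n(E) = 8.919 mol
n/ν for R = 3.686/1 = 3.686
n/ν for E = 8.919/3 = 2.973
Smallest n/ν is E → limiting reagent.
theoretical n(Z) = (2/3) × 8.919 = 5.946 mol → 791.6 g
% yield = 309 / 791.6 × 100 = 39.03 %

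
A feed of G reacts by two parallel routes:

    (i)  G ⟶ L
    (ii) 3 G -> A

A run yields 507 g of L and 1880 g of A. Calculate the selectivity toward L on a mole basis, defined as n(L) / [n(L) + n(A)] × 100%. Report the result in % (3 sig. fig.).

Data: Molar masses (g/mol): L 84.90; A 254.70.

n(L) = 507 / 84.90 = 5.972 mol
n(A) = 1880 / 254.70 = 7.381 mol
selectivity = 5.972/(5.972+7.381) × 100 = 44.72 %

44.7 %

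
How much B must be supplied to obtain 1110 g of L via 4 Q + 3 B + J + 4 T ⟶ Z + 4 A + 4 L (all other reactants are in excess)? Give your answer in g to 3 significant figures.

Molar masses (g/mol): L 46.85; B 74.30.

1320 g

n(L) = 1110 / 46.85 = 23.69 mol
n(B) = (3/4) × 23.69 = 17.77 mol
mass = 17.77 × 74.30 = 1320 g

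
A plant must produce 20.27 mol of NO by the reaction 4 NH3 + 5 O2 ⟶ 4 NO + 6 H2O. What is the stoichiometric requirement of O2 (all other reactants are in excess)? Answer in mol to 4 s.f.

25.34 mol

n(NO) = 20.27 mol
n(O2) = (5/4) × 20.27 = 25.34 mol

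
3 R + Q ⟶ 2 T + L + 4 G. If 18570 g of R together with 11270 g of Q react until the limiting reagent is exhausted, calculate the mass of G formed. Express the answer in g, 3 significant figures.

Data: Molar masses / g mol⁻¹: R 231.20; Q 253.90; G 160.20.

n(R) = 18570 / 231.20 = 80.32 mol
n(Q) = 11270 / 253.90 = 44.39 mol
n/ν for R = 80.32/3 = 26.77
n/ν for Q = 44.39/1 = 44.39
Smallest n/ν is R → limiting reagent.
n(G) = (4/3) × 80.32 = 107.1 mol
mass = 107.1 × 160.20 = 17160 g

17200 g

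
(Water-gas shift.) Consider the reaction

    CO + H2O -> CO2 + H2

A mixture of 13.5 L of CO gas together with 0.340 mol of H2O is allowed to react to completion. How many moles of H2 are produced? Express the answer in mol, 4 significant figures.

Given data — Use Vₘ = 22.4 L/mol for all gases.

0.3400 mol

n(CO) = 13.50 / 22.4 = 0.6027 mol
n(H2O) = 0.3400 mol
n/ν → CO: 0.6027, H2O: 0.3400; H2O is limiting.
n(H2) = (1/1) × 0.3400 = 0.3400 mol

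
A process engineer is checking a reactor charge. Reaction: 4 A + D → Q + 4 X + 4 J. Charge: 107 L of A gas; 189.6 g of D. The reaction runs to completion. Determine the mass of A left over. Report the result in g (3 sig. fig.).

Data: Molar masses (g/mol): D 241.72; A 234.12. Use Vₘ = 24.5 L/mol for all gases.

n(A) = 107.0 / 24.5 = 4.367 mol
n(D) = 189.6 / 241.72 = 0.7844 mol
n/ν for A = 4.367/4 = 1.092
n/ν for D = 0.7844/1 = 0.7844
Smallest n/ν is D → limiting reagent.
A consumed = (4/1) × 0.7844 = 3.138 mol
A remaining = 4.367 − 3.138 = 1.229 mol
mass = 1.229 × 234.12 = 287.7 g

288 g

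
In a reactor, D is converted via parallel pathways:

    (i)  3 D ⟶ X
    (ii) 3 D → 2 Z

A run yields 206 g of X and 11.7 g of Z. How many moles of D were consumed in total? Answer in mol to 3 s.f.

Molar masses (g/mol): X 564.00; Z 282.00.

1.16 mol

n(X) = 206 / 564.00 = 0.3652 mol
n(Z) = 11.7 / 282.00 = 0.04149 mol
n(D) via (i) = (3/1)×0.3652 = 1.096 mol
n(D) via (ii) = (3/2)×0.04149 = 0.06224 mol
total n(D) = 1.096 + 0.06224 = 1.158 mol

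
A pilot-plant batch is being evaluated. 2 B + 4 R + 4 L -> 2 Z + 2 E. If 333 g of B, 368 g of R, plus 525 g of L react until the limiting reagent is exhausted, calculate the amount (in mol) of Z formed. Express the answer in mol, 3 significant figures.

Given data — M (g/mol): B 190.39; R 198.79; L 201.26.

n(B) = 333.0 / 190.39 = 1.749 mol
n(R) = 368.0 / 198.79 = 1.851 mol
n(L) = 525.0 / 201.26 = 2.609 mol
n/ν → B: 0.8745, R: 0.4628, L: 0.6523; R is limiting.
n(Z) = (2/4) × 1.851 = 0.9255 mol

0.926 mol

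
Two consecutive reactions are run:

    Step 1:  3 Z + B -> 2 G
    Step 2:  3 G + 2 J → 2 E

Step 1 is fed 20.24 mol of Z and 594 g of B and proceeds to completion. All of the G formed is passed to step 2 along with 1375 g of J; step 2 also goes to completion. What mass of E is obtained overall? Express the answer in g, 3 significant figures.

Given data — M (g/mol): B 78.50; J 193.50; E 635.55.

Step 1:
n(Z) = 20.24 mol
n(B) = 594.0 / 78.50 = 7.567 mol
n/ν for Z = 20.24/3 = 6.747
n/ν for B = 7.567/1 = 7.567
Smallest n/ν is Z → limiting reagent.
n(G) produced = (2/3) × 20.24 = 13.49 mol
Step 2:
n(G) available = 13.49 mol
n(J) = 1375 / 193.50 = 7.106 mol
n/ν for G = 13.49/3 = 4.497
n/ν for J = 7.106/2 = 3.553
Smallest n/ν is J → limiting reagent.
n(E) = (2/2) × 7.106 = 7.106 mol
mass = 7.106 × 635.55 = 4516 g

4520 g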